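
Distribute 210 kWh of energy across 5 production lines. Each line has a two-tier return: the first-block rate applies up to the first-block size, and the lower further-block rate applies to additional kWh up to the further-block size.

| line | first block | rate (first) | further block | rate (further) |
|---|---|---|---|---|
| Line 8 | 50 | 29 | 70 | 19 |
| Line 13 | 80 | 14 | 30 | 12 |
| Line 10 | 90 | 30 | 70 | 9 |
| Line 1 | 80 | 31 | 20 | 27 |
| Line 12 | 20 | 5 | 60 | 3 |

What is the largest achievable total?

Order all 10 blocks by rate: Line 1/first 31 > Line 10/first 30 > Line 8/first 29 > Line 1/second 27 > Line 8/second 19 > Line 13/first 14 > Line 13/second 12 > Line 10/second 9 > Line 12/first 5 > Line 12/second 3.
Line 1 first at 31: fill all 80 ; 130 left.
Line 10/first (30): +90 ; 40 left.
Line 8 first at 29: only 40 left, fill 40.
Total = 31×80 + 30×90 + 29×40 = 6340.

6340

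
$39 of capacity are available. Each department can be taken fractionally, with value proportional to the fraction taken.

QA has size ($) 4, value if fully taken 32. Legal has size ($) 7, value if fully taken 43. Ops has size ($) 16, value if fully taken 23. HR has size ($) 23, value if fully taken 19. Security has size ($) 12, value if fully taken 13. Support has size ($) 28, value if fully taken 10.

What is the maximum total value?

Sort by value density: QA 32/4≈8, Legal 43/7≈6.14, Ops 23/16≈1.44, Security 13/12≈1.08, HR 19/23≈0.826, Support 10/28≈0.357.
Take all of QA (4 $, value 32) — 35 $ left.
Take all of Legal (7 $, value 43) — 28 $ left.
Ops: take in full, 16 $ for value 23 — 12 left.
All 12 $ of Security fit (value 13) — 0 remain.
Total value = 111.

111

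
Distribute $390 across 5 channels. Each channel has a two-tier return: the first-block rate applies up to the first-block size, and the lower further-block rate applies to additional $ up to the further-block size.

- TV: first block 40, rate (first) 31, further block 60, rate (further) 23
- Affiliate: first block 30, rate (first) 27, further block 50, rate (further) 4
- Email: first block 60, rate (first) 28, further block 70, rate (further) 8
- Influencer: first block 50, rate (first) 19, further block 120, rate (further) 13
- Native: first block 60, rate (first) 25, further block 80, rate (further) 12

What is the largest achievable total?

8730

Treat each block as its own option and order by rate: TV/T1 31 > Email/T1 28 > Affiliate/T1 27 > Native/T1 25 > TV/T2 23 > Influencer/T1 19 > Influencer/T2 13 > Native/T2 12 > Email/T2 8 > Affiliate/T2 4.
Fill TV T1 block (40 at 31) — 350 left.
Fill Email T1 block (60 at 28) — 290 left.
Fill Affiliate T1 block (30 at 27) — 260 left.
Fill Native T1 block (60 at 25) — 200 left.
TV T2 at 23: fill all 60 — 140 left.
Influencer/T1 (19): +50 — 90 left.
Influencer/T2: +90 of 120 at 13; pool empty.
Total = 31×40 + 28×60 + 27×30 + 25×60 + 23×60 + 19×50 + 13×90 = 8730.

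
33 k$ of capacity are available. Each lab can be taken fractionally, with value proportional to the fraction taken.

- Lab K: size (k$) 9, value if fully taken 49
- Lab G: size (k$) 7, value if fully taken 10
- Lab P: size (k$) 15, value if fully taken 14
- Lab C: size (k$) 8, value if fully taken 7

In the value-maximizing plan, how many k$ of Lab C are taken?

2

Rank by value-to-size ratio: Lab K 49/9≈5.44, Lab G 10/7≈1.43, Lab P 14/15≈0.933, Lab C 7/8≈0.875.
Lab K: take in full, 9 k$ for value 49 ; 24 left.
Lab G: take in full, 7 k$ for value 10 ; 17 left.
Take all of Lab P (15 k$, value 14) ; 2 k$ left.
Only 2 k$ remain; take 2/8 of Lab C for value 7×2/8 = 1.75.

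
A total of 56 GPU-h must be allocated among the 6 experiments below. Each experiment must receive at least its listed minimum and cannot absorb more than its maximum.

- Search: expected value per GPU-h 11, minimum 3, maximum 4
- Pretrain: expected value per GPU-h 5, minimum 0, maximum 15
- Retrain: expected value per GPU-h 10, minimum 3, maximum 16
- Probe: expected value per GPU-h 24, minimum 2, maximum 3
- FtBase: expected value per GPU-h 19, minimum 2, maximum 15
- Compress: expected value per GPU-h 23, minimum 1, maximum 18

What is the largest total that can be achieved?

Meeting every minimum uses 3+0+3+2+2+1 = 11 GPU-h, leaving 45.
Highest expected value per GPU-h first: Probe 24 > Compress 23 > FtBase 19 > Search 11 > Retrain 10 > Pretrain 5.
Probe takes 1 more to reach its cap of 3 — 44 left.
Give Compress 17 more to hit its cap of 18 — 27 left.
FtBase: +13 to 15 (cap) — 14 left.
Search: +1 to 4 (cap) — 13 left.
Give Retrain 13 more to hit its cap of 16 — 0 left.
Total = 11×4 + 10×16 + 24×3 + 19×15 + 23×18 = 975.

975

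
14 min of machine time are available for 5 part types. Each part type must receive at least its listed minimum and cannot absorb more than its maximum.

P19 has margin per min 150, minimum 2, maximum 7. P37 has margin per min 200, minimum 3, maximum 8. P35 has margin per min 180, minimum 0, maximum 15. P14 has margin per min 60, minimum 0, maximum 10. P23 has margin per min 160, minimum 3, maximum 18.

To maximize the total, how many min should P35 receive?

Meeting every minimum uses 2+3+0+0+3 = 8 min, leaving 6.
Highest margin per min first: P37 200 > P35 180 > P23 160 > P19 150 > P14 60.
Give P37 5 more to hit its cap of 8 — 1 left.
Only 1 left; P35 takes them to reach 1.

1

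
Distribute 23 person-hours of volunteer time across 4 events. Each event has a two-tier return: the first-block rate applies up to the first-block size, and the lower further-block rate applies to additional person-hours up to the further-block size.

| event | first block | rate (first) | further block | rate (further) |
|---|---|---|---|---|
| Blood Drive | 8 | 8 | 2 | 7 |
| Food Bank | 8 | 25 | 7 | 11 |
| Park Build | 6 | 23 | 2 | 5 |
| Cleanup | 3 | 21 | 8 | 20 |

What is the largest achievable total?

Treat each block as its own option and order by rate: Food Bank/first 25 > Park Build/first 23 > Cleanup/first 21 > Cleanup/second 20 > Food Bank/second 11 > Blood Drive/first 8 > Blood Drive/second 7 > Park Build/second 5.
Food Bank first at 25: fill all 8 — 15 left.
Park Build/first (23): +6 — 9 left.
Cleanup first at 21: fill all 3 — 6 left.
Cleanup second at 20: only 6 left, fill 6.
Total = 25×8 + 23×6 + 21×3 + 20×6 = 521.

521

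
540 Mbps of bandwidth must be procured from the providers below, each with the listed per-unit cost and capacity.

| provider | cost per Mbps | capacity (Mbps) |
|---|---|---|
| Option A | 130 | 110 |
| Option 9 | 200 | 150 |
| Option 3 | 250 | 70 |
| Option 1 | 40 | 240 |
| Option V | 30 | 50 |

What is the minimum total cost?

53400

Fill from the cheapest provider first.
Option V (30): use full 50 ; 490 Mbps to go.
Take 240 from Option 1 at 40 ; need 250 more.
Option A (130): use full 110 ; 140 Mbps to go.
Option 9 (200): take the remaining 140 ; done.
Option 3: unused.
Cost = 50×30 + 240×40 + 110×130 + 140×200 = 53400.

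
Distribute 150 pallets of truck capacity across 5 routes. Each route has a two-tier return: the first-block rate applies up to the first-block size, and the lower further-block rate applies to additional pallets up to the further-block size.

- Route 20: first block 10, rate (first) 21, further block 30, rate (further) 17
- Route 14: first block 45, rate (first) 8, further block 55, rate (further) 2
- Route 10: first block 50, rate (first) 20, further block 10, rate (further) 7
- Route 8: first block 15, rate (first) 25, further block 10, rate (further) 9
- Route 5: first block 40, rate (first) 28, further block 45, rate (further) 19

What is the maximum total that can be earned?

3370

Order all 10 blocks by rate: Route 5/T1 28 > Route 8/T1 25 > Route 20/T1 21 > Route 10/T1 20 > Route 5/T2 19 > Route 20/T2 17 > Route 8/T2 9 > Route 14/T1 8 > Route 10/T2 7 > Route 14/T2 2.
Route 5 T1 at 28: fill all 40 ; 110 left.
Route 8 T1 at 25: fill all 15 ; 95 left.
Route 20 T1 at 21: fill all 10 ; 85 left.
Route 10 T1 at 20: fill all 50 ; 35 left.
35 remain; put them into Route 5 T2 at 19.
Total = 28×40 + 25×15 + 21×10 + 20×50 + 19×35 = 3370.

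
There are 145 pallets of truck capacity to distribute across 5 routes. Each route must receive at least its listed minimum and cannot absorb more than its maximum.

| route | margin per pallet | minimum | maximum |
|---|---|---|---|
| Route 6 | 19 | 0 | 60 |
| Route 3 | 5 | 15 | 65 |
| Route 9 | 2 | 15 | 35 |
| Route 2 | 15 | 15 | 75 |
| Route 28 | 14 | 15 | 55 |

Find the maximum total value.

2055

Meeting every minimum uses 0+15+15+15+15 = 60 pallets, leaving 85.
Highest margin per pallet first: Route 6 19 > Route 2 15 > Route 28 14 > Route 3 5 > Route 9 2.
Route 6 takes 60 more to reach its cap of 60 → 25 left.
Only 25 left; Route 2 takes them to reach 40.
Total = 19×60 + 5×15 + 2×15 + 15×40 + 14×15 = 2055.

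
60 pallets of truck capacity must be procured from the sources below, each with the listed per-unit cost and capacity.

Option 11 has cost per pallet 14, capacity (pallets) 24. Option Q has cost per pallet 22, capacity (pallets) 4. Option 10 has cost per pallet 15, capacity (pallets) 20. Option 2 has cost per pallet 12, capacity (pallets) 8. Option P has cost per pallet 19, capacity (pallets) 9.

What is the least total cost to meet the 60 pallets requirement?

884

Cheapest first:
Option 2 at 12: take all 8 pallets → 52 still needed.
Take 24 from Option 11 at 14 → need 28 more.
Take 20 from Option 10 at 15 → need 8 more.
Take 8 from Option P at 19 to finish.
Option Q: unused.
Cost = 8×12 + 24×14 + 20×15 + 8×19 = 884.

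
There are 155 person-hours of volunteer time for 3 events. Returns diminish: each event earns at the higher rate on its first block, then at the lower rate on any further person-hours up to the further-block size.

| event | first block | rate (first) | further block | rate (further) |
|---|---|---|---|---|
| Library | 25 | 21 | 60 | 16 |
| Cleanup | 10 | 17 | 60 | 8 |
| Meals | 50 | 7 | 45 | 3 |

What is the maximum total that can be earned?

Treat each block as its own option and order by rate: Library/first 21 > Cleanup/first 17 > Library/second 16 > Cleanup/second 8 > Meals/first 7 > Meals/second 3.
Library/first (21): +25 ; 130 left.
Fill Cleanup first block (10 at 17) ; 120 left.
Fill Library second block (60 at 16) ; 60 left.
Cleanup/second (8): +60 ; 0 left.
Total = 21×25 + 17×10 + 16×60 + 8×60 = 2135.

2135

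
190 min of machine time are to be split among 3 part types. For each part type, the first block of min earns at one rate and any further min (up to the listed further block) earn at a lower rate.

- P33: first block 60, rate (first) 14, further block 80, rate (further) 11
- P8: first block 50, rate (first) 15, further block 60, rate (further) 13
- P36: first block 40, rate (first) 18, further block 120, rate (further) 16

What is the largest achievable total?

3090

Treat each block as its own option and order by rate: P36/first 18 > P36/second 16 > P8/first 15 > P33/first 14 > P8/second 13 > P33/second 11.
P36/first (18): +40 → 150 left.
P36/second (16): +120 → 30 left.
P8/first: +30 of 50 at 15; pool empty.
Total = 18×40 + 16×120 + 15×30 = 3090.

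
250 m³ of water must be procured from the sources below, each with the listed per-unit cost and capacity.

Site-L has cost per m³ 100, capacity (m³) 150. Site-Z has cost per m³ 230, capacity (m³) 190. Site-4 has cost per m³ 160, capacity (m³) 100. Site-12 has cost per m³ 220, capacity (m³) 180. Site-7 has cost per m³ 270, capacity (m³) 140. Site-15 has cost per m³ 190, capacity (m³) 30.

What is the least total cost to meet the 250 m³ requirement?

Cheapest first:
Take 150 from Site-L at 100 — need 100 more.
Site-4 at 160: take all 100 m³ — 0 still needed.
Site-15, Site-12, Site-Z, Site-7: unused.
Cost = 150×100 + 100×160 = 31000.

31000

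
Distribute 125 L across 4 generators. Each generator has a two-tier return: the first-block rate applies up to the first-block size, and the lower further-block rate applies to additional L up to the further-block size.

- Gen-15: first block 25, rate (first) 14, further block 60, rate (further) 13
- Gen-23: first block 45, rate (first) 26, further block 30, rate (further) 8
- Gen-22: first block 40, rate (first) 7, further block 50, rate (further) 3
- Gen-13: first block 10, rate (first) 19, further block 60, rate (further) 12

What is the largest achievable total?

Rank every tier by rate: Gen-23/first 26 > Gen-13/first 19 > Gen-15/first 14 > Gen-15/second 13 > Gen-13/second 12 > Gen-23/second 8 > Gen-22/first 7 > Gen-22/second 3.
Fill Gen-23 first block (45 at 26) — 80 left.
Gen-13/first (19): +10 — 70 left.
Gen-15 first at 14: fill all 25 — 45 left.
Gen-15 second at 13: only 45 left, fill 45.
Total = 26×45 + 19×10 + 14×25 + 13×45 = 2295.

2295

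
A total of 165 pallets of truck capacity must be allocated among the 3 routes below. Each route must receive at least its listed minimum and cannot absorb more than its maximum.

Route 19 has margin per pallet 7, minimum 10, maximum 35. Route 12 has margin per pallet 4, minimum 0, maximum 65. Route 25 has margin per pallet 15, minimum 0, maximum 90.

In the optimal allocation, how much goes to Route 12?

40

Meeting every minimum uses 10+0+0 = 10 pallets, leaving 155.
Order the routes by margin per pallet: Route 25 15 > Route 19 7 > Route 12 4.
Route 25 takes 90 more to reach its cap of 90 → 65 left.
Give Route 19 25 more to hit its cap of 35 → 40 left.
Only 40 left; Route 12 takes them to reach 40.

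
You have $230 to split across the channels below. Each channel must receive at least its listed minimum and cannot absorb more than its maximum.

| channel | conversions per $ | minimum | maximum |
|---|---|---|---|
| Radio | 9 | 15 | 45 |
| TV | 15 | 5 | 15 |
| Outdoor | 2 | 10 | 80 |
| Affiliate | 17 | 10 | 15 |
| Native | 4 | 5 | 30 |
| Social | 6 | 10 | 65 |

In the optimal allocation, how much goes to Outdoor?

Meeting every minimum uses 15+5+10+10+5+10 = 55 $, leaving 175.
Rank by conversions per $: Affiliate 17 > TV 15 > Radio 9 > Social 6 > Native 4 > Outdoor 2.
Affiliate: +5 to 15 (cap) ; 170 left.
Give TV 10 more to hit its cap of 15 ; 160 left.
Radio takes 30 more to reach its cap of 45 ; 130 left.
Give Social 55 more to hit its cap of 65 ; 75 left.
Native takes 25 more to reach its cap of 30 ; 50 left.
Outdoor: +50 (room for 70) → 60. Pool exhausted.

60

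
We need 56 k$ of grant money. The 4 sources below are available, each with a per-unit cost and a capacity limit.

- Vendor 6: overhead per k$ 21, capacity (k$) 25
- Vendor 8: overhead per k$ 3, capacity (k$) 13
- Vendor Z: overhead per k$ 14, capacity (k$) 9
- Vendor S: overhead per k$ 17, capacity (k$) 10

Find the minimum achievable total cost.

839

Use sources in increasing cost order.
Take 13 from Vendor 8 at 3 ; need 43 more.
Take 9 from Vendor Z at 14 ; need 34 more.
Take 10 from Vendor S at 17 ; need 24 more.
Vendor 6 (21): take the remaining 24 ; done.
Cost = 13×3 + 9×14 + 10×17 + 24×21 = 839.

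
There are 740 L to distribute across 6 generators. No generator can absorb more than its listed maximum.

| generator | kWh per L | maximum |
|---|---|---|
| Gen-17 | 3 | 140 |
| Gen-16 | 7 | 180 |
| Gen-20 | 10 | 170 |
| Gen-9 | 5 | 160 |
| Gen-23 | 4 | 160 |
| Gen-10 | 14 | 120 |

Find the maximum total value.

Order the generators by kWh per L: Gen-10 14 > Gen-20 10 > Gen-16 7 > Gen-9 5 > Gen-23 4 > Gen-17 3.
Gen-10: +120 to 120 (cap) → 620 left.
Gen-20 takes 170 to reach its cap of 170 → 450 left.
Gen-16: +180 to 180 (cap) → 270 left.
Gen-9 takes 160 to reach its cap of 160 → 110 left.
Only 110 left; Gen-23 takes them to reach 110.
Total = 7×180 + 10×170 + 5×160 + 4×110 + 14×120 = 5880.

5880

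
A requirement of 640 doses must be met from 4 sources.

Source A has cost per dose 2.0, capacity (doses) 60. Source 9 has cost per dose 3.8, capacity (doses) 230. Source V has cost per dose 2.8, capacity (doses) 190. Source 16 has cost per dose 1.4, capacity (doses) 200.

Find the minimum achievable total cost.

Cheapest first:
Take 200 from Source 16 at 1.4 — need 440 more.
Source A (2.0): use full 60 — 380 doses to go.
Source V at 2.8: take all 190 doses — 190 still needed.
Source 9 (3.8): take the remaining 190 — done.
Cost = 200×1.4 + 60×2.0 + 190×2.8 + 190×3.8 = 1654.

1654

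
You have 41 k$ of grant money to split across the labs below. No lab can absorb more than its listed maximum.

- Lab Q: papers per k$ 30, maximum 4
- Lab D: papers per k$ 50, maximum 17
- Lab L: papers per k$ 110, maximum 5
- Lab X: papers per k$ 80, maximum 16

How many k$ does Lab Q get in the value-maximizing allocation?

3

Rank by papers per k$: Lab L 110 > Lab X 80 > Lab D 50 > Lab Q 30.
Lab L: +5 to 5 (cap) — 36 left.
Give Lab X 16 to hit its cap of 16 — 20 left.
Give Lab D 17 to hit its cap of 17 — 3 left.
Lab Q has room for 4 but only 3 remain, so it gets 3.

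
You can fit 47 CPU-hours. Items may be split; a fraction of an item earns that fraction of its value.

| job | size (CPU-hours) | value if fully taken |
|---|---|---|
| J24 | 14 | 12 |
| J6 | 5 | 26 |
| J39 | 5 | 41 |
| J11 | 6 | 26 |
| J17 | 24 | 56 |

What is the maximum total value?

155

Best value per unit of size first: J39 41/5≈8.2, J6 26/5≈5.2, J11 26/6≈4.33, J17 56/24≈2.33, J24 12/14≈0.857.
Take all of J39 (5 CPU-hours, value 41) → 42 CPU-hours left.
J6: take in full, 5 CPU-hours for value 26 → 37 left.
Take all of J11 (6 CPU-hours, value 26) → 31 CPU-hours left.
Take all of J17 (24 CPU-hours, value 56) → 7 CPU-hours left.
7 CPU-hours left: a 7/14 share of J24 gives 12×7/14 = 6.
Total value = 155.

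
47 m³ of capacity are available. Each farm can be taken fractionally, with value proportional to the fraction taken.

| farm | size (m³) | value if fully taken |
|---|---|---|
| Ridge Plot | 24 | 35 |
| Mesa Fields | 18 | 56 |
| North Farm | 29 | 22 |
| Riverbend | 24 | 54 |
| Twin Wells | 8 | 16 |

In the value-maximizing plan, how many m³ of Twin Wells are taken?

5

Rank by value-to-size ratio: Mesa Fields 56/18≈3.11, Riverbend 54/24≈2.25, Twin Wells 16/8≈2, Ridge Plot 35/24≈1.46, North Farm 22/29≈0.759.
Mesa Fields: take in full, 18 m³ for value 56 ; 29 left.
All 24 m³ of Riverbend fit (value 54) ; 5 remain.
Fill the last 5 m³ with part of Twin Wells: 5/8 of it earns 10.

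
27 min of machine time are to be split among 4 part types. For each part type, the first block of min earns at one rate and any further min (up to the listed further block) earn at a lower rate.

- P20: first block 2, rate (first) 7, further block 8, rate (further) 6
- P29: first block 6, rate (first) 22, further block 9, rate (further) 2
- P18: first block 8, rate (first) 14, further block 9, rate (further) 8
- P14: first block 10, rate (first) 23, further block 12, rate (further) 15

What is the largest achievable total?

Rank every tier by rate: P14/T1 23 > P29/T1 22 > P14/T2 15 > P18/T1 14 > P18/T2 8 > P20/T1 7 > P20/T2 6 > P29/T2 2.
P14 T1 at 23: fill all 10 ; 17 left.
Fill P29 T1 block (6 at 22) ; 11 left.
11 remain; put them into P14 T2 at 15.
Total = 23×10 + 22×6 + 15×11 = 527.

527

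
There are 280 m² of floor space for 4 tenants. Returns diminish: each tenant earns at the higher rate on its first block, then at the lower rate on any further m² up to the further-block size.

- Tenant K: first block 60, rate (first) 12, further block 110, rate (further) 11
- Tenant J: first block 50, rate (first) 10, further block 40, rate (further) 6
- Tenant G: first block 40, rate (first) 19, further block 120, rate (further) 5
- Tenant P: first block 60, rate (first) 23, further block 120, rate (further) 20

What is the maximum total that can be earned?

Order all 8 blocks by rate: Tenant P/tier1 23 > Tenant P/tier2 20 > Tenant G/tier1 19 > Tenant K/tier1 12 > Tenant K/tier2 11 > Tenant J/tier1 10 > Tenant J/tier2 6 > Tenant G/tier2 5.
Tenant P tier1 at 23: fill all 60 → 220 left.
Tenant P/tier2 (20): +120 → 100 left.
Tenant G tier1 at 19: fill all 40 → 60 left.
Tenant K tier1 at 12: fill all 60 → 0 left.
Total = 23×60 + 20×120 + 19×40 + 12×60 = 5260.

5260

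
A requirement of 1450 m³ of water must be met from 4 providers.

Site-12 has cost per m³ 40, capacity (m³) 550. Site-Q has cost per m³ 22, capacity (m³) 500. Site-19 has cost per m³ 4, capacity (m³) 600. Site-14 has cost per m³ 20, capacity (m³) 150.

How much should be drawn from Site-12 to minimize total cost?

200

Use providers in increasing cost order.
Site-19 at 4: take all 600 m³ — 850 still needed.
Site-14 at 20: take all 150 m³ — 700 still needed.
Site-Q at 22: take all 500 m³ — 200 still needed.
Site-12 (40): take the remaining 200 — done.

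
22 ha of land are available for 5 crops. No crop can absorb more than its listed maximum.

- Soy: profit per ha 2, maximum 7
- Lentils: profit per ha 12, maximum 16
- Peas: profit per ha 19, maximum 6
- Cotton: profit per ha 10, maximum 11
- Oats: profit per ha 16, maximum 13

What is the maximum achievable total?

Order the crops by profit per ha: Peas 19 > Oats 16 > Lentils 12 > Cotton 10 > Soy 2.
Peas takes 6 to reach its cap of 6 ; 16 left.
Give Oats 13 to hit its cap of 13 ; 3 left.
Lentils: +3 (room for 16) → 3. Pool exhausted.
Total = 12×3 + 19×6 + 16×13 = 358.

358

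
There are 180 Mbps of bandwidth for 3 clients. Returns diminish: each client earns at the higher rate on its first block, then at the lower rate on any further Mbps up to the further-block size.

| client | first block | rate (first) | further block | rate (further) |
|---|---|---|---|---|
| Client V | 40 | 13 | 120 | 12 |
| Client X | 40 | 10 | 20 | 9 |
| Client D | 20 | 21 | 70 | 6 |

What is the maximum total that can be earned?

Rank every tier by rate: Client D/first 21 > Client V/first 13 > Client V/second 12 > Client X/first 10 > Client X/second 9 > Client D/second 6.
Client D first at 21: fill all 20 → 160 left.
Client V/first (13): +40 → 120 left.
Client V/second (12): +120 → 0 left.
Total = 21×20 + 13×40 + 12×120 = 2380.

2380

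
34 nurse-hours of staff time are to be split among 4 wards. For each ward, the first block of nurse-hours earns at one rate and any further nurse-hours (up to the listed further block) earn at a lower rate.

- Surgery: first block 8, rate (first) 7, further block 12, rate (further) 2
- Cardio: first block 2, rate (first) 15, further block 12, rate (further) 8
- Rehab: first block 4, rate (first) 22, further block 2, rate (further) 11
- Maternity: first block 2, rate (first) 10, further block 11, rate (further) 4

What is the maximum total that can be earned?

328

Rank every tier by rate: Rehab/tier1 22 > Cardio/tier1 15 > Rehab/tier2 11 > Maternity/tier1 10 > Cardio/tier2 8 > Surgery/tier1 7 > Maternity/tier2 4 > Surgery/tier2 2.
Rehab tier1 at 22: fill all 4 → 30 left.
Cardio/tier1 (15): +2 → 28 left.
Rehab/tier2 (11): +2 → 26 left.
Maternity/tier1 (10): +2 → 24 left.
Cardio tier2 at 8: fill all 12 → 12 left.
Fill Surgery tier1 block (8 at 7) → 4 left.
Maternity/tier2: +4 of 11 at 4; pool empty.
Total = 22×4 + 15×2 + 11×2 + 10×2 + 8×12 + 7×8 + 4×4 = 328.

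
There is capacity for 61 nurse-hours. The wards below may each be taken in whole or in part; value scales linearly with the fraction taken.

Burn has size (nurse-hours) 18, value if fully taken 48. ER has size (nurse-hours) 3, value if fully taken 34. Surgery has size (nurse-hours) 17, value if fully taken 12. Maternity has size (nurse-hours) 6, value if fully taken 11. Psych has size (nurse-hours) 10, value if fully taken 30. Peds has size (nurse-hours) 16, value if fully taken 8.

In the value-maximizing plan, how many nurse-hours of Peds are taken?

7

Rank by value-to-size ratio: ER 34/3≈11.3, Psych 30/10≈3, Burn 48/18≈2.67, Maternity 11/6≈1.83, Surgery 12/17≈0.706, Peds 8/16≈0.5.
Take all of ER (3 nurse-hours, value 34) → 58 nurse-hours left.
Take all of Psych (10 nurse-hours, value 30) → 48 nurse-hours left.
Take all of Burn (18 nurse-hours, value 48) → 30 nurse-hours left.
Take all of Maternity (6 nurse-hours, value 11) → 24 nurse-hours left.
Surgery: take in full, 17 nurse-hours for value 12 → 7 left.
7 nurse-hours left: a 7/16 share of Peds gives 8×7/16 = 3.5.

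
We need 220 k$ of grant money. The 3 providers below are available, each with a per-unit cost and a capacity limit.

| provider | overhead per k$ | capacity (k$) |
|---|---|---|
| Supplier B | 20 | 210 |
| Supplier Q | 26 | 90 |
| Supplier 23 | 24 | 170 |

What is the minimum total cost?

Use providers in increasing cost order.
Supplier B (20): use full 210 → 10 k$ to go.
Take 10 from Supplier 23 at 24 to finish.
Supplier Q: unused.
Cost = 210×20 + 10×24 = 4440.

4440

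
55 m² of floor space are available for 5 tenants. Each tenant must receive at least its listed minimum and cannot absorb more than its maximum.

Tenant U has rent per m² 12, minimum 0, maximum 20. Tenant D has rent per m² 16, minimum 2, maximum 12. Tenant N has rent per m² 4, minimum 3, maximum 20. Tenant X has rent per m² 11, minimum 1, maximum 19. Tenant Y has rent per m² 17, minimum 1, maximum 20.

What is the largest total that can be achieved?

783

Meeting every minimum uses 0+2+3+1+1 = 7 m², leaving 48.
Order the tenants by rent per m²: Tenant Y 17 > Tenant D 16 > Tenant U 12 > Tenant X 11 > Tenant N 4.
Tenant Y takes 19 more to reach its cap of 20 ; 29 left.
Tenant D: +10 to 12 (cap) ; 19 left.
Only 19 left; Tenant U takes them to reach 19.
Total = 12×19 + 16×12 + 4×3 + 11×1 + 17×20 = 783.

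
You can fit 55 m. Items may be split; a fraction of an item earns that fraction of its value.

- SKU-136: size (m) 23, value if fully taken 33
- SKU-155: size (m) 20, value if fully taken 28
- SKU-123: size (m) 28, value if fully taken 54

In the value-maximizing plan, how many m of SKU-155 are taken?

Sort by value density: SKU-123 54/28≈1.93, SKU-136 33/23≈1.43, SKU-155 28/20≈1.4.
Take all of SKU-123 (28 m, value 54) → 27 m left.
Take all of SKU-136 (23 m, value 33) → 4 m left.
Fill the last 4 m with part of SKU-155: 4/20 of it earns 5.6.

4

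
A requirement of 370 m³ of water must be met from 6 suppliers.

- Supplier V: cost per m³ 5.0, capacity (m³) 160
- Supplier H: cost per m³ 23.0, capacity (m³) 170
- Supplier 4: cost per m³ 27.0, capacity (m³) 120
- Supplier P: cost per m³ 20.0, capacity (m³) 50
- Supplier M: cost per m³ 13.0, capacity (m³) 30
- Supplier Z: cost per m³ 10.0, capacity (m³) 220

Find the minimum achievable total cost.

2900

Fill from the cheapest supplier first.
Supplier V at 5.0: take all 160 m³ → 210 still needed.
Take 210 from Supplier Z at 10.0 to finish.
Supplier M, Supplier P, Supplier H, Supplier 4: unused.
Cost = 160×5.0 + 210×10.0 = 2900.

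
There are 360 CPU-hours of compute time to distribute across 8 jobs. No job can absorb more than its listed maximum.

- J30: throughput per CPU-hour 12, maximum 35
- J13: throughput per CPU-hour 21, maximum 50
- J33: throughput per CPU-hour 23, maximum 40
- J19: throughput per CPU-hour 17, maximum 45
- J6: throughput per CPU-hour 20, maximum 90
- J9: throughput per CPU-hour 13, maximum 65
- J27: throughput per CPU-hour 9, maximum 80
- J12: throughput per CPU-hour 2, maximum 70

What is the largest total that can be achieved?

Order the jobs by throughput per CPU-hour: J33 23 > J13 21 > J6 20 > J19 17 > J9 13 > J30 12 > J27 9 > J12 2.
J33: +40 to 40 (cap) → 320 left.
Give J13 50 to hit its cap of 50 → 270 left.
J6 takes 90 to reach its cap of 90 → 180 left.
J19: +45 to 45 (cap) → 135 left.
Give J9 65 to hit its cap of 65 → 70 left.
J30: +35 to 35 (cap) → 35 left.
Only 35 left; J27 takes them to reach 35.
Total = 12×35 + 21×50 + 23×40 + 17×45 + 20×90 + 13×65 + 9×35 = 6115.

6115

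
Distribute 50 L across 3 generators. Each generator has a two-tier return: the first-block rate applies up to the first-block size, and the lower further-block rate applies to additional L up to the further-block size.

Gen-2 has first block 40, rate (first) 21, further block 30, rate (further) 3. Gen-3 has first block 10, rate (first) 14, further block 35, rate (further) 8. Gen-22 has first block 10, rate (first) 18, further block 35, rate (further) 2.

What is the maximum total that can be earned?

1020

Rank every tier by rate: Gen-2/first 21 > Gen-22/first 18 > Gen-3/first 14 > Gen-3/second 8 > Gen-2/second 3 > Gen-22/second 2.
Gen-2/first (21): +40 → 10 left.
Fill Gen-22 first block (10 at 18) → 0 left.
Total = 21×40 + 18×10 = 1020.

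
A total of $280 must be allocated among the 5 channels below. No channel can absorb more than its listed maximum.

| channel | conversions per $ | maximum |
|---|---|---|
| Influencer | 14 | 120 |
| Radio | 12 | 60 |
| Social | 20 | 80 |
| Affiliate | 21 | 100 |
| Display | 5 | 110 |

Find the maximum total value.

5100

Order the channels by conversions per $: Affiliate 21 > Social 20 > Influencer 14 > Radio 12 > Display 5.
Give Affiliate 100 to hit its cap of 100 ; 180 left.
Social: +80 to 80 (cap) ; 100 left.
Influencer has room for 120 but only 100 remain, so it gets 100.
Total = 14×100 + 20×80 + 21×100 = 5100.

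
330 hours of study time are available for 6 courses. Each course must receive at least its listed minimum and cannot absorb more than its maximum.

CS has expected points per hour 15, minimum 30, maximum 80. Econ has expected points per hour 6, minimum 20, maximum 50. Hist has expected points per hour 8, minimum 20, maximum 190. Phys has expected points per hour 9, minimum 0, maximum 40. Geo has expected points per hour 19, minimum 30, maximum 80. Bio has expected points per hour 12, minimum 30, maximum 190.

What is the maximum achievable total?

4560

Meeting every minimum uses 30+20+20+0+30+30 = 130 hours, leaving 200.
Highest expected points per hour first: Geo 19 > CS 15 > Bio 12 > Phys 9 > Hist 8 > Econ 6.
Geo takes 50 more to reach its cap of 80 → 150 left.
CS: +50 to 80 (cap) → 100 left.
Bio: +100 (room for 160) → 130. Pool exhausted.
Total = 15×80 + 6×20 + 8×20 + 19×80 + 12×130 = 4560.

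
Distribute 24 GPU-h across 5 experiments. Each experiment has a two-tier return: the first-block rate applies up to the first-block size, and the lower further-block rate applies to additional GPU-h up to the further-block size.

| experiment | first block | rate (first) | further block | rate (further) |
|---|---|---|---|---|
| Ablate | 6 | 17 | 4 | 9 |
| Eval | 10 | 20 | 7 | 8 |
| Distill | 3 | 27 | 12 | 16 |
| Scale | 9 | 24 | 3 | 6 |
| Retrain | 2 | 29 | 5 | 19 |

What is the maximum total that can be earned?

555

Rank every tier by rate: Retrain/T1 29 > Distill/T1 27 > Scale/T1 24 > Eval/T1 20 > Retrain/T2 19 > Ablate/T1 17 > Distill/T2 16 > Ablate/T2 9 > Eval/T2 8 > Scale/T2 6.
Fill Retrain T1 block (2 at 29) — 22 left.
Distill/T1 (27): +3 — 19 left.
Fill Scale T1 block (9 at 24) — 10 left.
Eval/T1 (20): +10 — 0 left.
Total = 29×2 + 27×3 + 24×9 + 20×10 = 555.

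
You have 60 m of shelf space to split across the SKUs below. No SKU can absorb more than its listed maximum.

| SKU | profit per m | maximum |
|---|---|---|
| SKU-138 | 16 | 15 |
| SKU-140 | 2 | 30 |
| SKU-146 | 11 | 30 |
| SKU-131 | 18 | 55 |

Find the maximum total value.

1070

Rank by profit per m: SKU-131 18 > SKU-138 16 > SKU-146 11 > SKU-140 2.
SKU-131: +55 to 55 (cap) ; 5 left.
SKU-138: +5 (room for 15) → 5. Pool exhausted.
Total = 16×5 + 18×55 = 1070.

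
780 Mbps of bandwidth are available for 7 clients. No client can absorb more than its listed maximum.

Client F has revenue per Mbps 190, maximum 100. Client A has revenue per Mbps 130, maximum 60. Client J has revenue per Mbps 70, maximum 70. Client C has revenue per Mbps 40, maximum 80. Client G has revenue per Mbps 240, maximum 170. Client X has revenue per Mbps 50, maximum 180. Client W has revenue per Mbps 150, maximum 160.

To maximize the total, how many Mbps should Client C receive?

40

Rank by revenue per Mbps: Client G 240 > Client F 190 > Client W 150 > Client A 130 > Client J 70 > Client X 50 > Client C 40.
Give Client G 170 to hit its cap of 170 ; 610 left.
Client F: +100 to 100 (cap) ; 510 left.
Client W takes 160 to reach its cap of 160 ; 350 left.
Give Client A 60 to hit its cap of 60 ; 290 left.
Client J: +70 to 70 (cap) ; 220 left.
Give Client X 180 to hit its cap of 180 ; 40 left.
Client C: +40 (room for 80) → 40. Pool exhausted.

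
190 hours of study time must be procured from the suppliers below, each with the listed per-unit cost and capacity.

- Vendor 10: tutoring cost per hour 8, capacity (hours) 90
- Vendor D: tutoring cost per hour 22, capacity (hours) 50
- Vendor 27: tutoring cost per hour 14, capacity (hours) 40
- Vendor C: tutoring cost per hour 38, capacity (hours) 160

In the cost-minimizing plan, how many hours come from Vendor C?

10

Fill from the cheapest supplier first.
Take 90 from Vendor 10 at 8 ; need 100 more.
Vendor 27 at 14: take all 40 hours ; 60 still needed.
Vendor D (22): use full 50 ; 10 hours to go.
Vendor C at 38: take 10 of its 160 ; requirement met.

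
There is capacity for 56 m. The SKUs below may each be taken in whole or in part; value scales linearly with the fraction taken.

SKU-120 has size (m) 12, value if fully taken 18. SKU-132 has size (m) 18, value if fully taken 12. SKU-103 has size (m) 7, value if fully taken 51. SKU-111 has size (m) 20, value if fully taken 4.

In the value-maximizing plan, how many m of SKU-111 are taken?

Sort by value density: SKU-103 51/7≈7.29, SKU-120 18/12≈1.5, SKU-132 12/18≈0.667, SKU-111 4/20≈0.2.
Take all of SKU-103 (7 m, value 51) → 49 m left.
All 12 m of SKU-120 fit (value 18) → 37 remain.
Take all of SKU-132 (18 m, value 12) → 19 m left.
19 m left: a 19/20 share of SKU-111 gives 4×19/20 = 3.8.

19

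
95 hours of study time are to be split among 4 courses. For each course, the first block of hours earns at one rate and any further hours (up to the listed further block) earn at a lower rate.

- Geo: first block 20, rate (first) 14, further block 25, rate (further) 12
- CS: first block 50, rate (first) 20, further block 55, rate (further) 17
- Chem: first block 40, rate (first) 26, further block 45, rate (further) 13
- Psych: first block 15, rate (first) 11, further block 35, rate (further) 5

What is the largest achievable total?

2125

Rank every tier by rate: Chem/first 26 > CS/first 20 > CS/second 17 > Geo/first 14 > Chem/second 13 > Geo/second 12 > Psych/first 11 > Psych/second 5.
Chem first at 26: fill all 40 — 55 left.
CS/first (20): +50 — 5 left.
CS second at 17: only 5 left, fill 5.
Total = 26×40 + 20×50 + 17×5 = 2125.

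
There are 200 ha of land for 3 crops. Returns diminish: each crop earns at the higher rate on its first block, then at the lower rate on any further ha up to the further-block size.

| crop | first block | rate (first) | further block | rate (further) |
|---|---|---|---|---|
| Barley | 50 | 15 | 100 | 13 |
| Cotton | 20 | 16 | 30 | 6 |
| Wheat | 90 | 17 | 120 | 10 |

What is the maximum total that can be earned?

Order all 6 blocks by rate: Wheat/first 17 > Cotton/first 16 > Barley/first 15 > Barley/second 13 > Wheat/second 10 > Cotton/second 6.
Fill Wheat first block (90 at 17) ; 110 left.
Cotton/first (16): +20 ; 90 left.
Barley/first (15): +50 ; 40 left.
Barley/second: +40 of 100 at 13; pool empty.
Total = 17×90 + 16×20 + 15×50 + 13×40 = 3120.

3120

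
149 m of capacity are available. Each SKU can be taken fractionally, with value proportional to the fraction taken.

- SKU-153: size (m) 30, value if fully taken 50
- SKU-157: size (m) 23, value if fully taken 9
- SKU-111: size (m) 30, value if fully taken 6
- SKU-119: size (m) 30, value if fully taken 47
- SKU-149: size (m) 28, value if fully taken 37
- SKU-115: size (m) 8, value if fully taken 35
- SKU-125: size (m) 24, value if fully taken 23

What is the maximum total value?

Sort by value density: SKU-115 35/8≈4.38, SKU-153 50/30≈1.67, SKU-119 47/30≈1.57, SKU-149 37/28≈1.32, SKU-125 23/24≈0.958, SKU-157 9/23≈0.391, SKU-111 6/30≈0.2.
All 8 m of SKU-115 fit (value 35) ; 141 remain.
Take all of SKU-153 (30 m, value 50) ; 111 m left.
Take all of SKU-119 (30 m, value 47) ; 81 m left.
All 28 m of SKU-149 fit (value 37) ; 53 remain.
Take all of SKU-125 (24 m, value 23) ; 29 m left.
All 23 m of SKU-157 fit (value 9) ; 6 remain.
Fill the last 6 m with part of SKU-111: 6/30 of it earns 1.2.
Total value = 202.2.

202.2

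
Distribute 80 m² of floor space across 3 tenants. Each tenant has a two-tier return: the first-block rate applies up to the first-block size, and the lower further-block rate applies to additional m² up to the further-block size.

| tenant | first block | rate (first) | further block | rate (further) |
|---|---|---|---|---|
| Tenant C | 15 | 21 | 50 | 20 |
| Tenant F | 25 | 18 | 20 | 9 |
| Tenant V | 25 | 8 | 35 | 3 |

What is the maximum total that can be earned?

Order all 6 blocks by rate: Tenant C/first 21 > Tenant C/second 20 > Tenant F/first 18 > Tenant F/second 9 > Tenant V/first 8 > Tenant V/second 3.
Tenant C first at 21: fill all 15 — 65 left.
Tenant C second at 20: fill all 50 — 15 left.
15 remain; put them into Tenant F first at 18.
Total = 21×15 + 20×50 + 18×15 = 1585.

1585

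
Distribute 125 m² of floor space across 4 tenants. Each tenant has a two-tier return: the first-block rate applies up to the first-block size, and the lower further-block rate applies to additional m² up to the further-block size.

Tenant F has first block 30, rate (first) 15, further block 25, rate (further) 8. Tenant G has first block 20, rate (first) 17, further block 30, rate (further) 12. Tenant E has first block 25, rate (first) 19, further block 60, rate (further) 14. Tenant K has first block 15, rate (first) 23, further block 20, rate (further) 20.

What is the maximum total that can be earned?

Treat each block as its own option and order by rate: Tenant K/T1 23 > Tenant K/T2 20 > Tenant E/T1 19 > Tenant G/T1 17 > Tenant F/T1 15 > Tenant E/T2 14 > Tenant G/T2 12 > Tenant F/T2 8.
Tenant K/T1 (23): +15 → 110 left.
Tenant K T2 at 20: fill all 20 → 90 left.
Tenant E T1 at 19: fill all 25 → 65 left.
Tenant G/T1 (17): +20 → 45 left.
Tenant F T1 at 15: fill all 30 → 15 left.
15 remain; put them into Tenant E T2 at 14.
Total = 23×15 + 20×20 + 19×25 + 17×20 + 15×30 + 14×15 = 2220.

2220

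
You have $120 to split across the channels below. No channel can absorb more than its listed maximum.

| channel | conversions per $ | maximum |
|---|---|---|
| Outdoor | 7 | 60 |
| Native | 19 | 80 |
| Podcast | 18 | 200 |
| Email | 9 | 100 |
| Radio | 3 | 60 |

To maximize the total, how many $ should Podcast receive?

Order the channels by conversions per $: Native 19 > Podcast 18 > Email 9 > Outdoor 7 > Radio 3.
Give Native 80 to hit its cap of 80 → 40 left.
Only 40 left; Podcast takes them to reach 40.

40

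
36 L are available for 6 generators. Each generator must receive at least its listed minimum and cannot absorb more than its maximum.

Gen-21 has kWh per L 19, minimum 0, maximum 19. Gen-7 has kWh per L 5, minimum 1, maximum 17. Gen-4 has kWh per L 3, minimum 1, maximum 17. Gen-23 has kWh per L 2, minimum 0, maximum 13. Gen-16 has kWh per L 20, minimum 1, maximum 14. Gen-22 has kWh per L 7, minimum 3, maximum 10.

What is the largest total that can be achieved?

Meeting every minimum uses 0+1+1+0+1+3 = 6 L, leaving 30.
Highest kWh per L first: Gen-16 20 > Gen-21 19 > Gen-22 7 > Gen-7 5 > Gen-4 3 > Gen-23 2.
Gen-16 takes 13 more to reach its cap of 14 ; 17 left.
Gen-21: +17 (room for 19) → 17. Pool exhausted.
Total = 19×17 + 5×1 + 3×1 + 20×14 + 7×3 = 632.

632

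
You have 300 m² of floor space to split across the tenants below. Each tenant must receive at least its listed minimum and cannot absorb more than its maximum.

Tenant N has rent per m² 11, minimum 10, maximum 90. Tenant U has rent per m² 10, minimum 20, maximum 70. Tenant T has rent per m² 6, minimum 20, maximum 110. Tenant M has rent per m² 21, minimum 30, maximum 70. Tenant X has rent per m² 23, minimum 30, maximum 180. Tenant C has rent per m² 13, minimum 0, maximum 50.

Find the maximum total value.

Meeting every minimum uses 10+20+20+30+30+0 = 110 m², leaving 190.
Order the tenants by rent per m²: Tenant X 23 > Tenant M 21 > Tenant C 13 > Tenant N 11 > Tenant U 10 > Tenant T 6.
Give Tenant X 150 more to hit its cap of 180 → 40 left.
Give Tenant M 40 more to hit its cap of 70 → 0 left.
Total = 11×10 + 10×20 + 6×20 + 21×70 + 23×180 = 6040.

6040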